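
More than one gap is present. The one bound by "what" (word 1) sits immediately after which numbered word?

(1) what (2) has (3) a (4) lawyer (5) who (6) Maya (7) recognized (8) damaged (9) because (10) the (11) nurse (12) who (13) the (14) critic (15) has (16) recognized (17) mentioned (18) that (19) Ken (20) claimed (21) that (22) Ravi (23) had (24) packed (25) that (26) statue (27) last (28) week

8

The displaced element is "what" (word 1).
It functions as the direct object of "damaged", so the gap sits immediately after word 8 ("damaged").
Base order: A lawyer who Maya recognized has damaged what because the nurse who the critic has recognized mentioned that Ken claimed that Ravi had packed that statue last week.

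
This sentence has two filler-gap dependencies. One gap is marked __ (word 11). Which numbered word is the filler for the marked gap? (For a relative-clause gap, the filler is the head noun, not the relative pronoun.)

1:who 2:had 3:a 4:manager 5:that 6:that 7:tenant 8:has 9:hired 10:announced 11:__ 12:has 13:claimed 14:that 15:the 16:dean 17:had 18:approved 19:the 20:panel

The marked gap is the subject of "claimed".
Its filler is the fronted wh-phrase "who", at word 1.
(The other dependency links word 4 to a gap after word 9.)

1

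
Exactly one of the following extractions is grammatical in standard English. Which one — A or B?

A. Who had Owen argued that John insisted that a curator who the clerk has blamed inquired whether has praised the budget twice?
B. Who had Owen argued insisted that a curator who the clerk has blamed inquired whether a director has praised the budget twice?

In A, the wh-phrase is extracted from inside a wh-island (introduced by "whether"), which blocks movement.
In B, the extraction path crosses only that-complement boundaries, which are transparent.
So B is grammatical.

B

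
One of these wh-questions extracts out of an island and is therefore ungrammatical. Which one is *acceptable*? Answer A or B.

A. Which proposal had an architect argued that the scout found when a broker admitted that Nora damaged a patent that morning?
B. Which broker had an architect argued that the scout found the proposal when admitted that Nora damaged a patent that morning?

In B, the wh-phrase is extracted from inside an adjunct island (introduced by "when"), which blocks movement.
In A, the extraction path crosses only that-complement boundaries, which are transparent.
So A is grammatical.

A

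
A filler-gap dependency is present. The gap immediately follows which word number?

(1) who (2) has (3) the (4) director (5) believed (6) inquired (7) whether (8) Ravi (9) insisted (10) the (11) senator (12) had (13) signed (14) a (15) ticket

The displaced element is "who" (word 1).
It is linked across 1 clause boundary (Ø).
It functions as the subject of "inquired", so the gap sits immediately after word 5 ("believed").
Base order: The director has believed who inquired whether Ravi insisted the senator had signed a ticket.

5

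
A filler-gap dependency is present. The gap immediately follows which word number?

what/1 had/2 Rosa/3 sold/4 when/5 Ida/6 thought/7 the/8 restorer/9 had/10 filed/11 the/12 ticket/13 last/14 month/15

4

The displaced element is "what" (word 1).
It functions as the direct object of "sold", so the gap sits immediately after word 4 ("sold").
Base order: Rosa had sold what when Ida thought the restorer had filed the ticket last month.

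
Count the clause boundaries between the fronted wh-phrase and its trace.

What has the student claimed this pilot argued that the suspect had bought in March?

"what" is extracted from the object of "bought".
Boundaries crossed, outermost first: [Ø], [that] — 2 in total.

2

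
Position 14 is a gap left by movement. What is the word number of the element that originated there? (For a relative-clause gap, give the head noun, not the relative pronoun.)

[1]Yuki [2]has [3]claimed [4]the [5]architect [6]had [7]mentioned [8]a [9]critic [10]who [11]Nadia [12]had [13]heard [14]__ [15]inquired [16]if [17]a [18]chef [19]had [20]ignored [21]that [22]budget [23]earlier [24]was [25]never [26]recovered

9

The gap at 14 is the subject of "inquired", inside a relative clause.
The relative pronoun is "who" (word 10); it is bound by the head noun immediately before it.
Its filler is the head noun "critic", at word 9.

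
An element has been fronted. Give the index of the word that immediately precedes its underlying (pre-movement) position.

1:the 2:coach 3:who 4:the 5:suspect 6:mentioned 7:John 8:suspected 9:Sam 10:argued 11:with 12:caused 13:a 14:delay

11

The displaced element is "the coach" (word 2).
It is linked across 2 clause boundaries (Ø → Ø).
It functions as the object of the preposition "with" of "argued", so the gap sits immediately after word 11 ("with").
Base order: The suspect mentioned John suspected Sam argued with the coach.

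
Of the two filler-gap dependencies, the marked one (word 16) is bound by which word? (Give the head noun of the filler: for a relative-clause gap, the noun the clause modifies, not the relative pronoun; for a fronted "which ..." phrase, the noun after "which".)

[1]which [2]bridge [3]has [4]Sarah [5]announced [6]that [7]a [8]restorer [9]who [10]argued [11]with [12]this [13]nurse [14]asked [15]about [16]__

2

The marked gap is the object of the preposition "about" of "asked".
Its filler is the fronted wh-phrase "which bridge", at word 2.
(The other dependency links word 8 to a gap after word 9.)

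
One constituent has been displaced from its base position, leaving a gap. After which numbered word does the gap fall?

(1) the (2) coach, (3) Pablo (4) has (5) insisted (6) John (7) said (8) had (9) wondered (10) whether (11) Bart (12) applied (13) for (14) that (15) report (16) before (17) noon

The displaced element is "the coach" (word 2).
It is linked across 2 clause boundaries (Ø → Ø).
It functions as the subject of "wondered", so the gap sits immediately after word 7 ("said").
Base order: Pablo has insisted John said that the coach had wondered whether Bart applied for that report before noon.

7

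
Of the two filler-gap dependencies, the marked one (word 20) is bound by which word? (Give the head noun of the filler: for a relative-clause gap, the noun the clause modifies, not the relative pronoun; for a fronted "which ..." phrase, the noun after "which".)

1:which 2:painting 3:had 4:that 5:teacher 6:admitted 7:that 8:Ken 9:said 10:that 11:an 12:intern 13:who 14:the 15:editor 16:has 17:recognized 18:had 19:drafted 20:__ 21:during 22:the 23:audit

The marked gap is the direct object of "drafted".
Its filler is the fronted wh-phrase "which painting", at word 2.
(The other dependency links word 12 to a gap after word 17.)

2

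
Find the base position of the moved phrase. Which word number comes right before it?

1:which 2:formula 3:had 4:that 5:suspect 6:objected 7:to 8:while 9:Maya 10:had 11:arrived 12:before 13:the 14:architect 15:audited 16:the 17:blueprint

The displaced element is "which formula" (word 2).
It functions as the object of the preposition "to" of "objected", so the gap sits immediately after word 7 ("to").
Base order: That suspect had objected to which formula while Maya had arrived before the architect audited the blueprint.

7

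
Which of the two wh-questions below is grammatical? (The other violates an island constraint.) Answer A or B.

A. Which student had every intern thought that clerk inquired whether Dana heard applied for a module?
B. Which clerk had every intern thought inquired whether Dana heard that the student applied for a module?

In A, the wh-phrase is extracted from inside a wh-island (introduced by "whether"), which blocks movement.
In B, the extraction path crosses only that-complement boundaries, which are transparent.
So B is grammatical.

B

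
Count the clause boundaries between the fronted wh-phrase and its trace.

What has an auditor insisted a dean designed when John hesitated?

"what" is extracted from the object of "designed".
Boundaries crossed, outermost first: [Ø] — 1 in total.

1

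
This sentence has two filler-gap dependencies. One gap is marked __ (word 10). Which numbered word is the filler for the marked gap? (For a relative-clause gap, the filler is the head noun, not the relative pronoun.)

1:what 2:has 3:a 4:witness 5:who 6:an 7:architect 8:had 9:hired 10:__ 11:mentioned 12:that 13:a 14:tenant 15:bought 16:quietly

The marked gap is inside the relative clause, the direct object of "hired".
Its filler is the head noun "witness" (via "who"), at word 4.
(The other dependency links word 1 to a gap after word 15.)

4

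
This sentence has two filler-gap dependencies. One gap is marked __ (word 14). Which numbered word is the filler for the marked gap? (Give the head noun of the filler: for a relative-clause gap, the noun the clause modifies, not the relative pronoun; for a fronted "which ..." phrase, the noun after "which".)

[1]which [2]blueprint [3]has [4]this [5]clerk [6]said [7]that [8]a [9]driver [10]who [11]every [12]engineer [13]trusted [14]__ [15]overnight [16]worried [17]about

9

The marked gap is inside the relative clause, the direct object of "trusted".
Its filler is the head noun "driver" (via "who"), at word 9.
(The other dependency links word 2 to a gap after word 17.)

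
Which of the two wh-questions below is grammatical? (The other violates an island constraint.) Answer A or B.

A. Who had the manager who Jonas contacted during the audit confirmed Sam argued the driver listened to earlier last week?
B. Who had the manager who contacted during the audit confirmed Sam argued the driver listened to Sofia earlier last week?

In B, the wh-phrase is extracted from inside a complex-NP island (relative clause) (introduced by "who"), which blocks movement.
In A, the extraction path crosses only that-complement boundaries, which are transparent.
So A is grammatical.

A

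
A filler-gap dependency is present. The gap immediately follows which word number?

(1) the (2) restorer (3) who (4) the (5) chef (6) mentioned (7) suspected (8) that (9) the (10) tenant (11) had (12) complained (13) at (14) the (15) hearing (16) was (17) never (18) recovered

The displaced element is "the restorer" (word 2).
It is linked across 1 clause boundary (Ø).
It functions as the subject of "suspected", so the gap sits immediately after word 6 ("mentioned").
Base order: The chef mentioned that the restorer suspected that the tenant had complained at the hearing.

6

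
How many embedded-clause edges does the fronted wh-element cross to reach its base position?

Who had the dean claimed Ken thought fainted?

2

"who" is extracted from the subject of "fainted".
Boundaries crossed, outermost first: [Ø], [Ø] — 2 in total.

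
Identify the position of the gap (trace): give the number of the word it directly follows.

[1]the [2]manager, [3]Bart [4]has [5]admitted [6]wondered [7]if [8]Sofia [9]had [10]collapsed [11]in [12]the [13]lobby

5

The displaced element is "the manager" (word 2).
It is linked across 1 clause boundary (Ø).
It functions as the subject of "wondered", so the gap sits immediately after word 5 ("admitted").
Base order: Bart has admitted the manager wondered if Sofia had collapsed in the lobby.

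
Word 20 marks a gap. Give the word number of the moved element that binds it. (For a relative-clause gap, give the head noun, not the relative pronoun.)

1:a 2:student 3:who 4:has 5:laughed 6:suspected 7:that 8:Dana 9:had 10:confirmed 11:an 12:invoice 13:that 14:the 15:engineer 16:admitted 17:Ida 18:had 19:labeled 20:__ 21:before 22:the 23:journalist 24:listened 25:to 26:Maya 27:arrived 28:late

12

The gap at 20 is the object of "labeled", inside a relative clause.
The relative pronoun is "that" (word 13); it is bound by the head noun immediately before it.
Its filler is the head noun "invoice", at word 12.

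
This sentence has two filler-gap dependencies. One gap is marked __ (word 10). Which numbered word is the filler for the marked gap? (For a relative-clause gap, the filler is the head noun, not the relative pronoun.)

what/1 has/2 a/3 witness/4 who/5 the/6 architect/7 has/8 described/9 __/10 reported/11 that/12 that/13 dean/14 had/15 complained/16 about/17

The marked gap is inside the relative clause, the direct object of "described".
Its filler is the head noun "witness" (via "who"), at word 4.
(The other dependency links word 1 to a gap after word 17.)

4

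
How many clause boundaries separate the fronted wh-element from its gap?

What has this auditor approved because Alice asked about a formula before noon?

0

"what" originates inside the matrix clause — no clause boundary is crossed.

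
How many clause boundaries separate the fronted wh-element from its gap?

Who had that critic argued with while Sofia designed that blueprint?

0

"who" originates inside the matrix clause — no clause boundary is crossed.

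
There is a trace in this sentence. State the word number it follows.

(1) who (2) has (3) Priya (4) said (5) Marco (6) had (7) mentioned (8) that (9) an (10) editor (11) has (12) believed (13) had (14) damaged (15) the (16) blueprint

12

The displaced element is "who" (word 1).
It is linked across 3 clause boundaries (Ø → that → Ø).
It functions as the subject of "damaged", so the gap sits immediately after word 12 ("believed").
Base order: Priya has said Marco had mentioned that an editor has believed that who had damaged the blueprint.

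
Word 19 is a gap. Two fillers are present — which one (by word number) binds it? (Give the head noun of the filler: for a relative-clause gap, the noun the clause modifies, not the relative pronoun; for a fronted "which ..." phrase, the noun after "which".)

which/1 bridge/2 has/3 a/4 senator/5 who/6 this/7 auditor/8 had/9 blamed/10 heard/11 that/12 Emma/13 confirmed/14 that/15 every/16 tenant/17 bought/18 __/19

2

The marked gap is the direct object of "bought".
Its filler is the fronted wh-phrase "which bridge", at word 2.
(The other dependency links word 5 to a gap after word 10.)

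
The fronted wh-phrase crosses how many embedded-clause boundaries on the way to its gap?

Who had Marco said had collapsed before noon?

1

"who" is extracted from the subject of "collapsed".
Boundaries crossed, outermost first: [Ø] — 1 in total.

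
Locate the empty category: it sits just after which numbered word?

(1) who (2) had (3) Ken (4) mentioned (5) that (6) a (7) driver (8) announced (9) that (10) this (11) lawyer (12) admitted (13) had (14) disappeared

The displaced element is "who" (word 1).
It is linked across 3 clause boundaries (that → that → Ø).
It functions as the subject of "disappeared", so the gap sits immediately after word 12 ("admitted").
Base order: Ken had mentioned that a driver announced that this lawyer admitted that who had disappeared.

12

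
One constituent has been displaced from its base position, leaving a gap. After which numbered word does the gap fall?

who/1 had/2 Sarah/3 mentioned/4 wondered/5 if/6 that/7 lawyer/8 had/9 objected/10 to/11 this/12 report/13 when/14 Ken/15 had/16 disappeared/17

The displaced element is "who" (word 1).
It is linked across 1 clause boundary (Ø).
It functions as the subject of "wondered", so the gap sits immediately after word 4 ("mentioned").
Base order: Sarah had mentioned that who wondered if that lawyer had objected to this report when Ken had disappeared.

4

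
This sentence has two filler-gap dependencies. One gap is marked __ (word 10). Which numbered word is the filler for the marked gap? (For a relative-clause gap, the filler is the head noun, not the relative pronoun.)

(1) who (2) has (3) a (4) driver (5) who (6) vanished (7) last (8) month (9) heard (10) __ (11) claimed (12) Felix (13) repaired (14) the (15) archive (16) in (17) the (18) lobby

1

The marked gap is the subject of "claimed".
Its filler is the fronted wh-phrase "who", at word 1.
(The other dependency links word 4 to a gap after word 5.)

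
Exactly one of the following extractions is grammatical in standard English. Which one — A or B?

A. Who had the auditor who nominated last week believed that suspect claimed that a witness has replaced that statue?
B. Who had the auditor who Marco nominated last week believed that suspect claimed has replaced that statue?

In A, the wh-phrase is extracted from inside a complex-NP island (relative clause) (introduced by "who"), which blocks movement.
In B, the extraction path crosses only that-complement boundaries, which are transparent.
So B is grammatical.

B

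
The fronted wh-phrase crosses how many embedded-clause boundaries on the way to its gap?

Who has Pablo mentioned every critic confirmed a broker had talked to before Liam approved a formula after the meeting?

"who" is extracted from the PP object of "talked".
Boundaries crossed, outermost first: [Ø], [Ø] — 2 in total.

2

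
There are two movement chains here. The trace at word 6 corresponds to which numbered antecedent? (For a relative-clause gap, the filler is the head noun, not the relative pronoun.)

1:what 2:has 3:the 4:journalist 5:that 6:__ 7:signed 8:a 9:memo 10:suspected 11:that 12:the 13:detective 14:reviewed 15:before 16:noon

4

The marked gap is inside the relative clause, the subject of "signed".
Its filler is the head noun "journalist" (via "that"), at word 4.
(The other dependency links word 1 to a gap after word 14.)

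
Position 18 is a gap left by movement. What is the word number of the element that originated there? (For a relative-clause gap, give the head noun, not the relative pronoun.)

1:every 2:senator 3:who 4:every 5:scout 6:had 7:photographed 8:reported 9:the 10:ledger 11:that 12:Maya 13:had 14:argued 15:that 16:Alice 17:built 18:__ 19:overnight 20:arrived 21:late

10

The gap at 18 is the object of "built", inside a relative clause.
The relative pronoun is "that" (word 11); it is bound by the head noun immediately before it.
Its filler is the head noun "ledger", at word 10.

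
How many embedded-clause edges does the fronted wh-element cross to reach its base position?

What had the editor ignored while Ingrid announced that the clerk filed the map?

0

"what" originates inside the matrix clause — no clause boundary is crossed.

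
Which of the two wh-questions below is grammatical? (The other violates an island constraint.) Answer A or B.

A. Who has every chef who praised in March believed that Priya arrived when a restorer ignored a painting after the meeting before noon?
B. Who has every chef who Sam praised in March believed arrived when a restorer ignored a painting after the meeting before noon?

B

In A, the wh-phrase is extracted from inside a complex-NP island (relative clause) (introduced by "who"), which blocks movement.
In B, the extraction path crosses only that-complement boundaries, which are transparent.
So B is grammatical.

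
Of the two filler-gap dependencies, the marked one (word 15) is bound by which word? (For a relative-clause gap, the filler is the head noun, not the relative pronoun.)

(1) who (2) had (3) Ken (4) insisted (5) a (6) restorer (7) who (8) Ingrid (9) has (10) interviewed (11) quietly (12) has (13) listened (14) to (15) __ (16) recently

1

The marked gap is the object of the preposition "to" of "listened".
Its filler is the fronted wh-phrase "who", at word 1.
(The other dependency links word 6 to a gap after word 10.)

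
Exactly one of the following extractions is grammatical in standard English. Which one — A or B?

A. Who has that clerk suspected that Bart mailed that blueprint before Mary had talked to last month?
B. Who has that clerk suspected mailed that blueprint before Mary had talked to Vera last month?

B

In A, the wh-phrase is extracted from inside an adjunct island (introduced by "before"), which blocks movement.
In B, the extraction path crosses only that-complement boundaries, which are transparent.
So B is grammatical.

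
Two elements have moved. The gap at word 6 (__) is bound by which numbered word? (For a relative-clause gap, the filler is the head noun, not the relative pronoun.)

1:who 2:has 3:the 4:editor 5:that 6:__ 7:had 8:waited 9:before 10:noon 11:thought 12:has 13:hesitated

The marked gap is inside the relative clause, the subject of "waited".
Its filler is the head noun "editor" (via "that"), at word 4.
(The other dependency links word 1 to a gap after word 11.)

4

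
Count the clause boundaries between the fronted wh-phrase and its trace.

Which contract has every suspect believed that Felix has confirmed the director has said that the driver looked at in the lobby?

3

"which contract" is extracted from the PP object of "looked".
Boundaries crossed, outermost first: [that], [Ø], [that] — 3 in total.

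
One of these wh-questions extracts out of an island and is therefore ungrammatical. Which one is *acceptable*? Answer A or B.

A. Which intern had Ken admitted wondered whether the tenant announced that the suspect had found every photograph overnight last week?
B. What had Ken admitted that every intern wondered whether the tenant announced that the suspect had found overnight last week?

A

In B, the wh-phrase is extracted from inside a wh-island (introduced by "whether"), which blocks movement.
In A, the extraction path crosses only that-complement boundaries, which are transparent.
So A is grammatical.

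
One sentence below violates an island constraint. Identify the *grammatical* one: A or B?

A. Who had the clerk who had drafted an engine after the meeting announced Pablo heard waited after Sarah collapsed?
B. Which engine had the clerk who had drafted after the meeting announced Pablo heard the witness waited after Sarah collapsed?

A

In B, the wh-phrase is extracted from inside a complex-NP island (relative clause) (introduced by "who"), which blocks movement.
In A, the extraction path crosses only that-complement boundaries, which are transparent.
So A is grammatical.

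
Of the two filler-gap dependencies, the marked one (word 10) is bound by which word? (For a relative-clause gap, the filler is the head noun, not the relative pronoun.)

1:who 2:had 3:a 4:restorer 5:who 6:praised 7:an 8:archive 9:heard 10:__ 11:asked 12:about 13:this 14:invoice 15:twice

The marked gap is the subject of "asked".
Its filler is the fronted wh-phrase "who", at word 1.
(The other dependency links word 4 to a gap after word 5.)

1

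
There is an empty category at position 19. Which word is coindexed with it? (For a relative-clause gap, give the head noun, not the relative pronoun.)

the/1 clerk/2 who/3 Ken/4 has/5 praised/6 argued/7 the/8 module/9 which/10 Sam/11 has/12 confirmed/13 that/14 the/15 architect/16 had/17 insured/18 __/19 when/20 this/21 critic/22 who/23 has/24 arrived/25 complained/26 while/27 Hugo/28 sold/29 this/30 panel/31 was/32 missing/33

9

The gap at 19 is the object of "insured", inside a relative clause.
The relative pronoun is "which" (word 10); it is bound by the head noun immediately before it.
Its filler is the head noun "module", at word 9.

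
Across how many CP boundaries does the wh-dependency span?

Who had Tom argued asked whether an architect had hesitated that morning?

"who" is extracted from the subject of "asked".
Boundaries crossed, outermost first: [Ø] — 1 in total.

1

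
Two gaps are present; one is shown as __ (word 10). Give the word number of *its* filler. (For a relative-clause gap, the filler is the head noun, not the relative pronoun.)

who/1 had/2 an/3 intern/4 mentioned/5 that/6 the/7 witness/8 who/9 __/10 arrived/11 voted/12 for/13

8

The marked gap is inside the relative clause, the subject of "arrived".
Its filler is the head noun "witness" (via "who"), at word 8.
(The other dependency links word 1 to a gap after word 13.)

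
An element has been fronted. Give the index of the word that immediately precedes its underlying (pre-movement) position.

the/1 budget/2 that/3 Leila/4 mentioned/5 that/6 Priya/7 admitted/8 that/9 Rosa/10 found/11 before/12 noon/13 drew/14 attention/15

The displaced element is "the budget" (word 2).
It is linked across 2 clause boundaries (that → that).
It functions as the direct object of "found", so the gap sits immediately after word 11 ("found").
Base order: Leila mentioned that Priya admitted that Rosa found the budget before noon.

11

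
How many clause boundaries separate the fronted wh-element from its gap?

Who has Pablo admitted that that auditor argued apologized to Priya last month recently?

2

"who" is extracted from the subject of "apologized".
Boundaries crossed, outermost first: [that], [Ø] — 2 in total.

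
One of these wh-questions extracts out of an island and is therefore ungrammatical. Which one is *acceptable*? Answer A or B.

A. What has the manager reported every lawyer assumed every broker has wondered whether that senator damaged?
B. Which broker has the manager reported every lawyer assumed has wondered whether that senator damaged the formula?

B

In A, the wh-phrase is extracted from inside a wh-island (introduced by "whether"), which blocks movement.
In B, the extraction path crosses only that-complement boundaries, which are transparent.
So B is grammatical.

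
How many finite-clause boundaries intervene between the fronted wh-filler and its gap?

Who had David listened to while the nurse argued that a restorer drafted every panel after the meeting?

0

"who" originates inside the matrix clause — no clause boundary is crossed.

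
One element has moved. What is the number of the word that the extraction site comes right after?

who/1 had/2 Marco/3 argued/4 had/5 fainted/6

The displaced element is "who" (word 1).
It is linked across 1 clause boundary (Ø).
It functions as the subject of "fainted", so the gap sits immediately after word 4 ("argued").
Base order: Marco had argued that who had fainted.

4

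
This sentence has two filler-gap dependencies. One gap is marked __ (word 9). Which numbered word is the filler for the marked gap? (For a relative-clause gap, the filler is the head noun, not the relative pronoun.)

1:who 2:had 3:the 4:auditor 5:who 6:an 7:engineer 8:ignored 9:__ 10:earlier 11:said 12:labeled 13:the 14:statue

4

The marked gap is inside the relative clause, the direct object of "ignored".
Its filler is the head noun "auditor" (via "who"), at word 4.
(The other dependency links word 1 to a gap after word 11.)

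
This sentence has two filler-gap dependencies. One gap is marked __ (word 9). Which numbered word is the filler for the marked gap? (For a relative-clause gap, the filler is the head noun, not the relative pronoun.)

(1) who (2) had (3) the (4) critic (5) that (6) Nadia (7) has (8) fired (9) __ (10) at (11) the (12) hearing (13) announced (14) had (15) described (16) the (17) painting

The marked gap is inside the relative clause, the direct object of "fired".
Its filler is the head noun "critic" (via "that"), at word 4.
(The other dependency links word 1 to a gap after word 13.)

4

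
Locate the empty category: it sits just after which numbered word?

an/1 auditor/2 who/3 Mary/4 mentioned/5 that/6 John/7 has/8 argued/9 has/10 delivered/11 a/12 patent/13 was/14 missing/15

9

The displaced element is "an auditor" (word 2).
It is linked across 2 clause boundaries (that → Ø).
It functions as the subject of "delivered", so the gap sits immediately after word 9 ("argued").
Base order: Mary mentioned that John has argued that an auditor has delivered a patent.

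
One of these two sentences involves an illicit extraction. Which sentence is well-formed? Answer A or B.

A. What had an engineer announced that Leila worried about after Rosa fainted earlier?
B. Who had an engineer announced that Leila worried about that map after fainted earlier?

A

In B, the wh-phrase is extracted from inside an adjunct island (introduced by "after"), which blocks movement.
In A, the extraction path crosses only that-complement boundaries, which are transparent.
So A is grammatical.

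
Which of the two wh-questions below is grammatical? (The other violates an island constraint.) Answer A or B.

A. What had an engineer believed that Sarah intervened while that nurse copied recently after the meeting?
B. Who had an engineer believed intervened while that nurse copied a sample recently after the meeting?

In A, the wh-phrase is extracted from inside an adjunct island (introduced by "while"), which blocks movement.
In B, the extraction path crosses only that-complement boundaries, which are transparent.
So B is grammatical.

B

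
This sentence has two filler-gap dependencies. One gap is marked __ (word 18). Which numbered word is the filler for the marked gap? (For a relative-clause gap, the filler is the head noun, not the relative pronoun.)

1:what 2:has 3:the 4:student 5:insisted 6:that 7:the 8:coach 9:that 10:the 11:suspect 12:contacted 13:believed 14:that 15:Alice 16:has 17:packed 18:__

The marked gap is the direct object of "packed".
Its filler is the fronted wh-phrase "what", at word 1.
(The other dependency links word 8 to a gap after word 12.)

1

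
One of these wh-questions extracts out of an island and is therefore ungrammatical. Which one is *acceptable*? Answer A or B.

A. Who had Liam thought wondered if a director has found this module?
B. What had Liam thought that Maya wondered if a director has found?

In B, the wh-phrase is extracted from inside a wh-island (introduced by "if"), which blocks movement.
In A, the extraction path crosses only that-complement boundaries, which are transparent.
So A is grammatical.

A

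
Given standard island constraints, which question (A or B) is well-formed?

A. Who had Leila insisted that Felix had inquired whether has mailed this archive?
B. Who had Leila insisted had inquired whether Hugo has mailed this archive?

In A, the wh-phrase is extracted from inside a wh-island (introduced by "whether"), which blocks movement.
In B, the extraction path crosses only that-complement boundaries, which are transparent.
So B is grammatical.

B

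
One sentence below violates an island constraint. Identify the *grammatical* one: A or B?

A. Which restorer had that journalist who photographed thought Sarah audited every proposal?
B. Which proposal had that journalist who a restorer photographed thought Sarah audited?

In A, the wh-phrase is extracted from inside a complex-NP island (relative clause) (introduced by "who"), which blocks movement.
In B, the extraction path crosses only that-complement boundaries, which are transparent.
So B is grammatical.

B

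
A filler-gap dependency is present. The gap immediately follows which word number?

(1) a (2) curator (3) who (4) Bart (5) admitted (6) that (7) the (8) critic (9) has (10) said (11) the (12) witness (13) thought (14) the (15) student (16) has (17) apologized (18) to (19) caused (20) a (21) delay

18

The displaced element is "a curator" (word 2).
It is linked across 3 clause boundaries (that → Ø → Ø).
It functions as the object of the preposition "to" of "apologized", so the gap sits immediately after word 18 ("to").
Base order: Bart admitted that the critic has said the witness thought the student has apologized to a curator.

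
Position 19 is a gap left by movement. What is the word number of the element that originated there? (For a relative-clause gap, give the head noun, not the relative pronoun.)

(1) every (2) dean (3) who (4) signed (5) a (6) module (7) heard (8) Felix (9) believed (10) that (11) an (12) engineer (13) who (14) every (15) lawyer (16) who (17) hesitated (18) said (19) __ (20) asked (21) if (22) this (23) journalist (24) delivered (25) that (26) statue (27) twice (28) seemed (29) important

12

The gap at 19 is the subject of "asked", inside a relative clause.
The relative pronoun is "who" (word 13); it is bound by the head noun immediately before it.
Its filler is the head noun "engineer", at word 12.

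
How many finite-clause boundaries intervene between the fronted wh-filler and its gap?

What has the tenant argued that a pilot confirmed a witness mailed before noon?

2

"what" is extracted from the object of "mailed".
Boundaries crossed, outermost first: [that], [Ø] — 2 in total.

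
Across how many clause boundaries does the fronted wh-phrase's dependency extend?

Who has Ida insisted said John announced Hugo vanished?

1

"who" is extracted from the subject of "said".
Boundaries crossed, outermost first: [Ø] — 1 in total.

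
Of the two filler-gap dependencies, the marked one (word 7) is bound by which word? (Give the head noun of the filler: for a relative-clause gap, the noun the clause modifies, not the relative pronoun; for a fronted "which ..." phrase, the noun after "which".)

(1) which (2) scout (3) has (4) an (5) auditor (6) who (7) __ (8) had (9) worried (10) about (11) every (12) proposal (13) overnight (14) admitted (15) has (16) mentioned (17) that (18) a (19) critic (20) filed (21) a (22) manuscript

The marked gap is inside the relative clause, the subject of "worried".
Its filler is the head noun "auditor" (via "who"), at word 5.
(The other dependency links word 2 to a gap after word 14.)

5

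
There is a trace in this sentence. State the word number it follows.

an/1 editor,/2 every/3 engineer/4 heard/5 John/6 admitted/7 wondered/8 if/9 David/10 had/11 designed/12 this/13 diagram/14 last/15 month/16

The displaced element is "an editor" (word 2).
It is linked across 2 clause boundaries (Ø → Ø).
It functions as the subject of "wondered", so the gap sits immediately after word 7 ("admitted").
Base order: Every engineer heard John admitted that an editor wondered if David had designed this diagram last month.

7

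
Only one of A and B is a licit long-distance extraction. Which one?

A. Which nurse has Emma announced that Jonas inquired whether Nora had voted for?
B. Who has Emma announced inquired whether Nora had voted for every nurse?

B

In A, the wh-phrase is extracted from inside a wh-island (introduced by "whether"), which blocks movement.
In B, the extraction path crosses only that-complement boundaries, which are transparent.
So B is grammatical.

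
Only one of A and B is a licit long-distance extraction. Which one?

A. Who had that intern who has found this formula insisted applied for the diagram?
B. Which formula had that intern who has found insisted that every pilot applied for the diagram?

A

In B, the wh-phrase is extracted from inside a complex-NP island (relative clause) (introduced by "who"), which blocks movement.
In A, the extraction path crosses only that-complement boundaries, which are transparent.
So A is grammatical.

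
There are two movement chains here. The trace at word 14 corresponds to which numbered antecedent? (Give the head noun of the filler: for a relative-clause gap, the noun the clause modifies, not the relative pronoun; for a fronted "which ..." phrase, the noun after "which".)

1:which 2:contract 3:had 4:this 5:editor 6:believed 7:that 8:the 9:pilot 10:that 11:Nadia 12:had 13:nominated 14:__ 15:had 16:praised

9

The marked gap is inside the relative clause, the direct object of "nominated".
Its filler is the head noun "pilot" (via "that"), at word 9.
(The other dependency links word 2 to a gap after word 16.)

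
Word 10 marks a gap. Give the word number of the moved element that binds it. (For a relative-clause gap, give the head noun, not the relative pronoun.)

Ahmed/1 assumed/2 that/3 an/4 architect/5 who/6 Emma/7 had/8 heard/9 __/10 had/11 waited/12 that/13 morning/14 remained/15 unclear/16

5

The gap at 10 is the subject of "waited", inside a relative clause.
The relative pronoun is "who" (word 6); it is bound by the head noun immediately before it.
Its filler is the head noun "architect", at word 5.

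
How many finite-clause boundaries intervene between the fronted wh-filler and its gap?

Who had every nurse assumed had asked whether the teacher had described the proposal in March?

1

"who" is extracted from the subject of "asked".
Boundaries crossed, outermost first: [Ø] — 1 in total.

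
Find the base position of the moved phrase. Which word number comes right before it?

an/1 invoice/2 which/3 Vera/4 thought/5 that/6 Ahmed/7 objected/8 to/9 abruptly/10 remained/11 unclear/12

9

The displaced element is "an invoice" (word 2).
It is linked across 1 clause boundary (that).
It functions as the object of the preposition "to" of "objected", so the gap sits immediately after word 9 ("to").
Base order: Vera thought that Ahmed objected to an invoice abruptly.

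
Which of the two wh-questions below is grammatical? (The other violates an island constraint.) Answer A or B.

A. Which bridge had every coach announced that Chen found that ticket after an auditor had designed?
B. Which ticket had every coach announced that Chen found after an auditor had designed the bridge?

In A, the wh-phrase is extracted from inside an adjunct island (introduced by "after"), which blocks movement.
In B, the extraction path crosses only that-complement boundaries, which are transparent.
So B is grammatical.

B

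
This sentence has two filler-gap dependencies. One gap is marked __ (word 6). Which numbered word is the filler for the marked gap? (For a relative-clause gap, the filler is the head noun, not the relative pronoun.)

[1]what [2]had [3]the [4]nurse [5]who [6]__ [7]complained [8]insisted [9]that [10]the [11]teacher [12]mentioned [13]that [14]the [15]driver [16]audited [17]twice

4

The marked gap is inside the relative clause, the subject of "complained".
Its filler is the head noun "nurse" (via "who"), at word 4.
(The other dependency links word 1 to a gap after word 16.)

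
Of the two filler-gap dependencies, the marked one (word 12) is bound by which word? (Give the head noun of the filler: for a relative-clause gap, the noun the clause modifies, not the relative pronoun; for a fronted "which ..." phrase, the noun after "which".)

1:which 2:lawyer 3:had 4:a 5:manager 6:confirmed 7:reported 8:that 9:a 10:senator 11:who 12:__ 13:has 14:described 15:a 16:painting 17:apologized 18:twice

The marked gap is inside the relative clause, the subject of "described".
Its filler is the head noun "senator" (via "who"), at word 10.
(The other dependency links word 2 to a gap after word 6.)

10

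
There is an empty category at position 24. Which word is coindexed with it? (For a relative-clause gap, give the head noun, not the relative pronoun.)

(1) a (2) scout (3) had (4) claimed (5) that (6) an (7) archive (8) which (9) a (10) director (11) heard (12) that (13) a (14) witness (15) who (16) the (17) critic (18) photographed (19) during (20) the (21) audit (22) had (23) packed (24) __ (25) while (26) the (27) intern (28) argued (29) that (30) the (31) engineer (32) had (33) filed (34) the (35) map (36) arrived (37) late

7

The gap at 24 is the object of "packed", inside a relative clause.
The relative pronoun is "which" (word 8); it is bound by the head noun immediately before it.
Its filler is the head noun "archive", at word 7.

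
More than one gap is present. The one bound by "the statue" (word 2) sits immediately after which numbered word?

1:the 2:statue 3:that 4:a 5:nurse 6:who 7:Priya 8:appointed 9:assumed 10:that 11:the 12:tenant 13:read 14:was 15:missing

13

The displaced element is "the statue" (word 2).
It is linked across 1 clause boundary (that).
It functions as the direct object of "read", so the gap sits immediately after word 13 ("read").
Base order: A nurse who Priya appointed assumed that the tenant read the statue.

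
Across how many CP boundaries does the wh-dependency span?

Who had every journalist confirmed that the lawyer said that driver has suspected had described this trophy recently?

3

"who" is extracted from the subject of "described".
Boundaries crossed, outermost first: [that], [Ø], [Ø] — 3 in total.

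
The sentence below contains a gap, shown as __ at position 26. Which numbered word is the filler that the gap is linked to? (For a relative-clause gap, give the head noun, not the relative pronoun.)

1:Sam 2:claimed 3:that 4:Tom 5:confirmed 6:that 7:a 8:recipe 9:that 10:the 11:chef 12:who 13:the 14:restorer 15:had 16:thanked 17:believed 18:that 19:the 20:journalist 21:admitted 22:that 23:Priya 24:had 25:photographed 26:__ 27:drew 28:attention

8

The gap at 26 is the object of "photographed", inside a relative clause.
The relative pronoun is "that" (word 9); it is bound by the head noun immediately before it.
Its filler is the head noun "recipe", at word 8.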